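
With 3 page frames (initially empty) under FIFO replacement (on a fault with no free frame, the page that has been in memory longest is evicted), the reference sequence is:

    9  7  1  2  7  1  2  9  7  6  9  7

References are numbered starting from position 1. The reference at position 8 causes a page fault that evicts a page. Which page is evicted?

pos 1: 9 -> fault, frames (9)
pos 2: 7 -> fault, frames (9 7)
pos 3: 1 -> fault, frames (9 7 1)
pos 4: 2 -> fault, evict 9, frames (7 1 2)
pos 5: 7 -> hit
pos 6: 1 -> hit
pos 7: 2 -> hit
pos 8: 9 -> fault, evict 7, frames (1 2 9)
At position 8, page 7 is evicted.

7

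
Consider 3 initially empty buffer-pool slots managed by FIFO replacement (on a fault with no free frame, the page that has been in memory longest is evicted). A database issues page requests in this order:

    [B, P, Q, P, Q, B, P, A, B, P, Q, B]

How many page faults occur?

7

B → miss, frames (B)
P → miss, frames (B P)
Q → miss, frames (B P Q)
P → hit
Q → hit
B → hit
P → hit
A → miss, evict B, frames (P Q A)
B → miss, evict P, frames (Q A B)
P → miss, evict Q, frames (A B P)
Q → miss, evict A, frames (B P Q)
B → hit
Page faults: 7.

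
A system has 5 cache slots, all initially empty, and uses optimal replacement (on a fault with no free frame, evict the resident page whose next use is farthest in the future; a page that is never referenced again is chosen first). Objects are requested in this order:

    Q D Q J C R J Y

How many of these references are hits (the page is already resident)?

2

Q: fault, frames (Q)
D: fault, frames (Q D)
Q: hit
J: fault, frames (Q D J)
C: fault, frames (Q D J C)
R: fault, frames (Q D J C R)
J: hit
Y: fault, evict R, frames (Q D J C Y)
Hits: 2.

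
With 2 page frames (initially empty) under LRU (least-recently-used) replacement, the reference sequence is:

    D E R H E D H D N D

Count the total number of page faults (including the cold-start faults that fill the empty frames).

8

D -> fault, frames [D]
E -> fault, frames [D, E]
R -> fault, evict D, frames [E, R]
H -> fault, evict E, frames [R, H]
E -> fault, evict R, frames [H, E]
D -> fault, evict H, frames [E, D]
H -> fault, evict E, frames [D, H]
D -> hit
N -> fault, evict H, frames [D, N]
D -> hit
Page faults: 8.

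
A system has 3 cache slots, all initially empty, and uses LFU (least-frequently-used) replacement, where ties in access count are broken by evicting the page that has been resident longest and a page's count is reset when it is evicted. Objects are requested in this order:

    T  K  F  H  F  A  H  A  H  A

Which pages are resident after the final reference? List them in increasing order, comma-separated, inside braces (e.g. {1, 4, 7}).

{A, F, H}

T → fault, frames (T)
K → fault, frames (T K)
F → fault, frames (T K F)
H → fault, evict T, frames (K F H)
F → hit
A → fault, evict K, frames (F H A)
H → hit
A → hit
H → hit
A → hit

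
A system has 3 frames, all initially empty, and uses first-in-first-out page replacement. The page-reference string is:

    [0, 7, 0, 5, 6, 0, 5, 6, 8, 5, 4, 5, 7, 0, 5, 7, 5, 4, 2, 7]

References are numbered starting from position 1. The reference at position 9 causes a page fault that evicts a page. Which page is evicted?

5

pos 1: 0 -> miss, frames [0]
pos 2: 7 -> miss, frames [0, 7]
pos 3: 0 -> hit
pos 4: 5 -> miss, frames [0, 7, 5]
pos 5: 6 -> miss, evict 0, frames [7, 5, 6]
pos 6: 0 -> miss, evict 7, frames [5, 6, 0]
pos 7: 5 -> hit
pos 8: 6 -> hit
pos 9: 8 -> miss, evict 5, frames [6, 0, 8]
At position 9, page 5 is evicted.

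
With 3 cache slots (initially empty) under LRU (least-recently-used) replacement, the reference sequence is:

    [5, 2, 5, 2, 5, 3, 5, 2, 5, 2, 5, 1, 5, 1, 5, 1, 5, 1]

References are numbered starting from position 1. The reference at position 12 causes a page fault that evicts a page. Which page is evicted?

3

pos 1: 5 -> fault, frames (5)
pos 2: 2 -> fault, frames (5 2)
pos 3: 5 -> hit
pos 4: 2 -> hit
pos 5: 5 -> hit
pos 6: 3 -> fault, frames (2 5 3)
pos 7: 5 -> hit
pos 8: 2 -> hit
pos 9: 5 -> hit
pos 10: 2 -> hit
pos 11: 5 -> hit
pos 12: 1 -> fault, evict 3, frames (2 5 1)
At position 12, page 3 is evicted.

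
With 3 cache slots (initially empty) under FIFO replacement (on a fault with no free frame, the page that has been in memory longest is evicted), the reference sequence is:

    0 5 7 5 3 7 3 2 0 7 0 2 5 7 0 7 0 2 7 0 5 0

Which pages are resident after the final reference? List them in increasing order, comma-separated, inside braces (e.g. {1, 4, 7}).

0: miss, frames {0}
5: miss, frames {0,5}
7: miss, frames {0,5,7}
5: hit
3: miss, evict 0, frames {5,7,3}
7: hit
3: hit
2: miss, evict 5, frames {7,3,2}
0: miss, evict 7, frames {3,2,0}
7: miss, evict 3, frames {2,0,7}
0: hit
2: hit
5: miss, evict 2, frames {0,7,5}
7: hit
0: hit
7: hit
0: hit
2: miss, evict 0, frames {7,5,2}
7: hit
0: miss, evict 7, frames {5,2,0}
5: hit
0: hit

{0, 2, 5}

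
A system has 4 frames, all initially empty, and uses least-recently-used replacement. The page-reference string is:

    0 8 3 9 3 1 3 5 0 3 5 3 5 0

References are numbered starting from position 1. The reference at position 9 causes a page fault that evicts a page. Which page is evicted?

9

pos 1: 0: miss, frames (0)
pos 2: 8: miss, frames (0 8)
pos 3: 3: miss, frames (0 8 3)
pos 4: 9: miss, frames (0 8 3 9)
pos 5: 3: hit
pos 6: 1: miss, evict 0, frames (8 9 3 1)
pos 7: 3: hit
pos 8: 5: miss, evict 8, frames (9 1 3 5)
pos 9: 0: miss, evict 9, frames (1 3 5 0)
At position 9, page 9 is evicted.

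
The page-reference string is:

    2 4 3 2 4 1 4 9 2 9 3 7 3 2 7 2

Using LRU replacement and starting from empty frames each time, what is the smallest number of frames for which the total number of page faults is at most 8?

4

f=1: 16 faults
f=2: 12 faults
f=3: 9 faults
f=4: 7 faults
f=5: 6 faults
f=6: 6 faults
Smallest f with faults ≤ 8 is 4.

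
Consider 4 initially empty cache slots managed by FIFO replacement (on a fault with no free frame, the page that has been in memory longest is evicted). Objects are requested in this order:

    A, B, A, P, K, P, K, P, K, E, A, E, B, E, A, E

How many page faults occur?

A -> miss, frames [A]
B -> miss, frames [A, B]
A -> hit
P -> miss, frames [A, B, P]
K -> miss, frames [A, B, P, K]
P -> hit
K -> hit
P -> hit
K -> hit
E -> miss, evict A, frames [B, P, K, E]
A -> miss, evict B, frames [P, K, E, A]
E -> hit
B -> miss, evict P, frames [K, E, A, B]
E -> hit
A -> hit
E -> hit
Page faults: 7.

7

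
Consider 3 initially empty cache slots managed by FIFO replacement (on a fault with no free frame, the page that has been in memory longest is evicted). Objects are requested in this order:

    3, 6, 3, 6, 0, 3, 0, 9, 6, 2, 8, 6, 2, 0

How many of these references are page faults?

3 → fault, frames (3)
6 → fault, frames (3 6)
3 → hit
6 → hit
0 → fault, frames (3 6 0)
3 → hit
0 → hit
9 → fault, evict 3, frames (6 0 9)
6 → hit
2 → fault, evict 6, frames (0 9 2)
8 → fault, evict 0, frames (9 2 8)
6 → fault, evict 9, frames (2 8 6)
2 → hit
0 → fault, evict 2, frames (8 6 0)
Page faults: 8.

8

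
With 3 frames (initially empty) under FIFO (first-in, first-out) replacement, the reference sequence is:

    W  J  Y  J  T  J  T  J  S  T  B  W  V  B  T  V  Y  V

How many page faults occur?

W → fault, frames {W}
J → fault, frames {W,J}
Y → fault, frames {W,J,Y}
J → hit
T → fault, evict W, frames {J,Y,T}
J → hit
T → hit
J → hit
S → fault, evict J, frames {Y,T,S}
T → hit
B → fault, evict Y, frames {T,S,B}
W → fault, evict T, frames {S,B,W}
V → fault, evict S, frames {B,W,V}
B → hit
T → fault, evict B, frames {W,V,T}
V → hit
Y → fault, evict W, frames {V,T,Y}
V → hit
Page faults: 10.

10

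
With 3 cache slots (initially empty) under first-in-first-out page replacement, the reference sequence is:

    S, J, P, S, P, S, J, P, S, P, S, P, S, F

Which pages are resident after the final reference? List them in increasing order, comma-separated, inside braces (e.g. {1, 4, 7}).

{F, J, P}

S -> miss, frames [S]
J -> miss, frames [S, J]
P -> miss, frames [S, J, P]
S -> hit
P -> hit
S -> hit
J -> hit
P -> hit
S -> hit
P -> hit
S -> hit
P -> hit
S -> hit
F -> miss, evict S, frames [J, P, F]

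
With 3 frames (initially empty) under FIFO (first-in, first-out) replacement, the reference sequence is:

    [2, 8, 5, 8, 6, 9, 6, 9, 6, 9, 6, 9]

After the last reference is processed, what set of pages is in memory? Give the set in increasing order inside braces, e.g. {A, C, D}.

2 → fault, frames (2)
8 → fault, frames (2 8)
5 → fault, frames (2 8 5)
8 → hit
6 → fault, evict 2, frames (8 5 6)
9 → fault, evict 8, frames (5 6 9)
6 → hit
9 → hit
6 → hit
9 → hit
6 → hit
9 → hit

{5, 6, 9}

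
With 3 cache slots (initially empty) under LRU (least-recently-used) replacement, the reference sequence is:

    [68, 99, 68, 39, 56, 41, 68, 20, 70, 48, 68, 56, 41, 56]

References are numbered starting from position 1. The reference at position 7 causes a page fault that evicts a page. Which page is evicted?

pos 1: 68: miss, frames [68]
pos 2: 99: miss, frames [68, 99]
pos 3: 68: hit
pos 4: 39: miss, frames [99, 68, 39]
pos 5: 56: miss, evict 99, frames [68, 39, 56]
pos 6: 41: miss, evict 68, frames [39, 56, 41]
pos 7: 68: miss, evict 39, frames [56, 41, 68]
At position 7, page 39 is evicted.

39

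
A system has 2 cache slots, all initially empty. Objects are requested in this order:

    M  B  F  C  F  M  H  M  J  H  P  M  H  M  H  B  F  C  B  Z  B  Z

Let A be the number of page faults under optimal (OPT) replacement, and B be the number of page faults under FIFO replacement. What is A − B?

Under OPT: F F F F . F F . F . F F . . . F F F . F . . → 13 faults.
Under FIFO: F F F F . F F . F . F F F . . F F F F F . . → 15 faults.
A − B = 13 − 15 = -2.

-2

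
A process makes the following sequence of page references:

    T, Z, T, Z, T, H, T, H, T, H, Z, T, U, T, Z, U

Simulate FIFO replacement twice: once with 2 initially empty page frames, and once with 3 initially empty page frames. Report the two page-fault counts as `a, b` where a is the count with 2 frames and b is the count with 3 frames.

2 frames: F F . . . F F . . . F . F F F F → 9 faults.
3 frames: F F . . . F . . . . . . F F F . → 6 faults.
6 < 9: adding a frame reduced faults, as is typical.

9, 6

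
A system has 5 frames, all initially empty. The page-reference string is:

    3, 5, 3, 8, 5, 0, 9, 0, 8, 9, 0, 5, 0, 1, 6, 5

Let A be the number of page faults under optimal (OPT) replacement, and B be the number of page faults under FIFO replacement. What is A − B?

Under OPT: F F . F . F F . . . . . . F F . → 7 faults.
Under FIFO: F F . F . F F . . . . . . F F F → 8 faults.
A − B = 7 − 8 = -1.

-1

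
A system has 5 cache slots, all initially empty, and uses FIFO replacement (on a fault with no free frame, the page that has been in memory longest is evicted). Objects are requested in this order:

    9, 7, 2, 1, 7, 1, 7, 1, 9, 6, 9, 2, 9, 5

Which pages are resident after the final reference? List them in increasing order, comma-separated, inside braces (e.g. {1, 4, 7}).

9 -> fault, frames [9]
7 -> fault, frames [9, 7]
2 -> fault, frames [9, 7, 2]
1 -> fault, frames [9, 7, 2, 1]
7 -> hit
1 -> hit
7 -> hit
1 -> hit
9 -> hit
6 -> fault, frames [9, 7, 2, 1, 6]
9 -> hit
2 -> hit
9 -> hit
5 -> fault, evict 9, frames [7, 2, 1, 6, 5]

{1, 2, 5, 6, 7}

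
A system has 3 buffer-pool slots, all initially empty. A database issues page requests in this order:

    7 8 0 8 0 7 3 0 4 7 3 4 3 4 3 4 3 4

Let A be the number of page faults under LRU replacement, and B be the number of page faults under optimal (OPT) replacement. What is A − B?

Under LRU: F F F . . . F . F F F . . . . . . . → 7 faults.
Under OPT: F F F . . . F . F . . . . . . . . . → 5 faults.
A − B = 7 − 5 = 2.

2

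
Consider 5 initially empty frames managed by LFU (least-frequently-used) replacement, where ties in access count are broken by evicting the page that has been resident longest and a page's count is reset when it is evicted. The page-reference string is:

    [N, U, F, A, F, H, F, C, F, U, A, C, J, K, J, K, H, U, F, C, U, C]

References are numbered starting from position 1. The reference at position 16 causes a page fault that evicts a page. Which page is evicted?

pos 1: N -> miss, frames {N}
pos 2: U -> miss, frames {N,U}
pos 3: F -> miss, frames {N,U,F}
pos 4: A -> miss, frames {N,U,F,A}
pos 5: F -> hit
pos 6: H -> miss, frames {N,U,F,A,H}
pos 7: F -> hit
pos 8: C -> miss, evict N, frames {U,F,A,H,C}
pos 9: F -> hit
pos 10: U -> hit
pos 11: A -> hit
pos 12: C -> hit
pos 13: J -> miss, evict H, frames {U,F,A,C,J}
pos 14: K -> miss, evict J, frames {U,F,A,C,K}
pos 15: J -> miss, evict K, frames {U,F,A,C,J}
pos 16: K -> miss, evict J, frames {U,F,A,C,K}
At position 16, page J is evicted.

J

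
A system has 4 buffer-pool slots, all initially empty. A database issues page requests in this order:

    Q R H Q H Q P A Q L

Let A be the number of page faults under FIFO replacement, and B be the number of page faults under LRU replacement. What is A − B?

1

Under FIFO: F F F . . . F F F F → 7 faults.
Under LRU: F F F . . . F F . F → 6 faults.
A − B = 7 − 6 = 1.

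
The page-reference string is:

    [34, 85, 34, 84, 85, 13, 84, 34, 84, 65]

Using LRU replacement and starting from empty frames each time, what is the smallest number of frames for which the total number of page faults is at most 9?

2

f=1: 10 faults
f=2: 8 faults
f=3: 6 faults
f=4: 5 faults
f=5: 5 faults
Smallest f with faults ≤ 9 is 2.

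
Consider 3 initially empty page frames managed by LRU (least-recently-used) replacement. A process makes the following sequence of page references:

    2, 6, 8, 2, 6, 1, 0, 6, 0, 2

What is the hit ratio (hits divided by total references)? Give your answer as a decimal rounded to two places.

0.40

2 -> miss, frames [2]
6 -> miss, frames [2, 6]
8 -> miss, frames [2, 6, 8]
2 -> hit
6 -> hit
1 -> miss, evict 8, frames [2, 6, 1]
0 -> miss, evict 2, frames [6, 1, 0]
6 -> hit
0 -> hit
2 -> miss, evict 1, frames [6, 0, 2]
Hits: 4 of 10 references → 4/10 = 0.4000.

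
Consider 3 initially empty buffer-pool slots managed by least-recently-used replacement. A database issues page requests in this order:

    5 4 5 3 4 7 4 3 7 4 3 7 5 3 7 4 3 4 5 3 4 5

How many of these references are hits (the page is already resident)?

15

5 → fault, frames [5]
4 → fault, frames [5, 4]
5 → hit
3 → fault, frames [4, 5, 3]
4 → hit
7 → fault, evict 5, frames [3, 4, 7]
4 → hit
3 → hit
7 → hit
4 → hit
3 → hit
7 → hit
5 → fault, evict 4, frames [3, 7, 5]
3 → hit
7 → hit
4 → fault, evict 5, frames [3, 7, 4]
3 → hit
4 → hit
5 → fault, evict 7, frames [3, 4, 5]
3 → hit
4 → hit
5 → hit
Hits: 15.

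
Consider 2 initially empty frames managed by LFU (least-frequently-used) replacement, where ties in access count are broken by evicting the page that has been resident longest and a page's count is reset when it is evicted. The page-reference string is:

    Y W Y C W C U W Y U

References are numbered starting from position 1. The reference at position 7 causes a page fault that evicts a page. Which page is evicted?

C

pos 1: Y -> miss, frames {Y}
pos 2: W -> miss, frames {Y,W}
pos 3: Y -> hit
pos 4: C -> miss, evict W, frames {Y,C}
pos 5: W -> miss, evict C, frames {Y,W}
pos 6: C -> miss, evict W, frames {Y,C}
pos 7: U -> miss, evict C, frames {Y,U}
At position 7, page C is evicted.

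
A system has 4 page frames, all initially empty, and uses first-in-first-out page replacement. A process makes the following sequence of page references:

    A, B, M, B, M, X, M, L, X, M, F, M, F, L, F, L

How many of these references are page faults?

A: miss, frames [A]
B: miss, frames [A, B]
M: miss, frames [A, B, M]
B: hit
M: hit
X: miss, frames [A, B, M, X]
M: hit
L: miss, evict A, frames [B, M, X, L]
X: hit
M: hit
F: miss, evict B, frames [M, X, L, F]
M: hit
F: hit
L: hit
F: hit
L: hit
Page faults: 6.

6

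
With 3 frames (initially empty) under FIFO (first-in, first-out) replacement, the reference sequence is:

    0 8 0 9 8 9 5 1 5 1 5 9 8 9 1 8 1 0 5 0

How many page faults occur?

0: fault, frames [0]
8: fault, frames [0, 8]
0: hit
9: fault, frames [0, 8, 9]
8: hit
9: hit
5: fault, evict 0, frames [8, 9, 5]
1: fault, evict 8, frames [9, 5, 1]
5: hit
1: hit
5: hit
9: hit
8: fault, evict 9, frames [5, 1, 8]
9: fault, evict 5, frames [1, 8, 9]
1: hit
8: hit
1: hit
0: fault, evict 1, frames [8, 9, 0]
5: fault, evict 8, frames [9, 0, 5]
0: hit
Page faults: 9.

9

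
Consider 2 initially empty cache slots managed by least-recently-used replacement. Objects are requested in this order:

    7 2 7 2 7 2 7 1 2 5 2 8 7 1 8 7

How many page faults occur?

7: fault, frames [7]
2: fault, frames [7, 2]
7: hit
2: hit
7: hit
2: hit
7: hit
1: fault, evict 2, frames [7, 1]
2: fault, evict 7, frames [1, 2]
5: fault, evict 1, frames [2, 5]
2: hit
8: fault, evict 5, frames [2, 8]
7: fault, evict 2, frames [8, 7]
1: fault, evict 8, frames [7, 1]
8: fault, evict 7, frames [1, 8]
7: fault, evict 1, frames [8, 7]
Page faults: 10.

10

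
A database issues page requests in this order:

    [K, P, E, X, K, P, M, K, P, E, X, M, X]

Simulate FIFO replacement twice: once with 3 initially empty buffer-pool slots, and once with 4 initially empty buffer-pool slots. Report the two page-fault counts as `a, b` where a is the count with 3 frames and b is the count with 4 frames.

9, 10

3 frames: F F F F F F F . . F F . . → 9 faults.
4 frames: F F F F . . F F F F F F . → 10 faults.
10 > 9: adding a frame increased faults — Belady's anomaly.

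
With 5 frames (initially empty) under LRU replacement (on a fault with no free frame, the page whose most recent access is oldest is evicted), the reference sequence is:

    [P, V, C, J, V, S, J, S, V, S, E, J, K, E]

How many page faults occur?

7

P -> fault, frames [P]
V -> fault, frames [P, V]
C -> fault, frames [P, V, C]
J -> fault, frames [P, V, C, J]
V -> hit
S -> fault, frames [P, C, J, V, S]
J -> hit
S -> hit
V -> hit
S -> hit
E -> fault, evict P, frames [C, J, V, S, E]
J -> hit
K -> fault, evict C, frames [V, S, E, J, K]
E -> hit
Page faults: 7.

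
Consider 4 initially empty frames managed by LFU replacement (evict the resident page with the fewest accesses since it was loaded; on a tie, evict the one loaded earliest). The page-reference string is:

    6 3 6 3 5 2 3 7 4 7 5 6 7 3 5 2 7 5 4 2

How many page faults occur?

6: fault, frames [6]
3: fault, frames [6, 3]
6: hit
3: hit
5: fault, frames [6, 3, 5]
2: fault, frames [6, 3, 5, 2]
3: hit
7: fault, evict 5, frames [6, 3, 2, 7]
4: fault, evict 2, frames [6, 3, 7, 4]
7: hit
5: fault, evict 4, frames [6, 3, 7, 5]
6: hit
7: hit
3: hit
5: hit
2: fault, evict 5, frames [6, 3, 7, 2]
7: hit
5: fault, evict 2, frames [6, 3, 7, 5]
4: fault, evict 5, frames [6, 3, 7, 4]
2: fault, evict 4, frames [6, 3, 7, 2]
Page faults: 11.

11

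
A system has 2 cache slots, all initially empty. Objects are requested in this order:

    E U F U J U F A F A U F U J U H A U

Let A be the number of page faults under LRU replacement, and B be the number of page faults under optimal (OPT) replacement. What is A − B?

Under LRU: F F F . F . F F . . F F . F . F F F → 12 faults.
Under OPT: F F F . F . F F . . F . . F . F F . → 10 faults.
A − B = 12 − 10 = 2.

2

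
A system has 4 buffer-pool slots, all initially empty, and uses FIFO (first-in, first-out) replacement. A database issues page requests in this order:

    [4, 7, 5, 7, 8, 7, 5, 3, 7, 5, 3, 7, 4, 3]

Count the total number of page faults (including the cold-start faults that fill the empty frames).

6

4: miss, frames [4]
7: miss, frames [4, 7]
5: miss, frames [4, 7, 5]
7: hit
8: miss, frames [4, 7, 5, 8]
7: hit
5: hit
3: miss, evict 4, frames [7, 5, 8, 3]
7: hit
5: hit
3: hit
7: hit
4: miss, evict 7, frames [5, 8, 3, 4]
3: hit
Page faults: 6.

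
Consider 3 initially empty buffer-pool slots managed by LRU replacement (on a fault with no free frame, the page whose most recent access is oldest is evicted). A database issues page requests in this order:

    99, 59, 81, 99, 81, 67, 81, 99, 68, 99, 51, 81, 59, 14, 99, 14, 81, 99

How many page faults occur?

99: miss, frames {99}
59: miss, frames {99,59}
81: miss, frames {99,59,81}
99: hit
81: hit
67: miss, evict 59, frames {99,81,67}
81: hit
99: hit
68: miss, evict 67, frames {81,99,68}
99: hit
51: miss, evict 81, frames {68,99,51}
81: miss, evict 68, frames {99,51,81}
59: miss, evict 99, frames {51,81,59}
14: miss, evict 51, frames {81,59,14}
99: miss, evict 81, frames {59,14,99}
14: hit
81: miss, evict 59, frames {99,14,81}
99: hit
Page faults: 11.

11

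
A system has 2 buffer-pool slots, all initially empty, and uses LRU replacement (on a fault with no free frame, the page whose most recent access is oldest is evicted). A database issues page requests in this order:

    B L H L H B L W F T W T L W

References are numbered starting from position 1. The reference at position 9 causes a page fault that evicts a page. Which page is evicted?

L

pos 1: B → fault, frames (B)
pos 2: L → fault, frames (B L)
pos 3: H → fault, evict B, frames (L H)
pos 4: L → hit
pos 5: H → hit
pos 6: B → fault, evict L, frames (H B)
pos 7: L → fault, evict H, frames (B L)
pos 8: W → fault, evict B, frames (L W)
pos 9: F → fault, evict L, frames (W F)
At position 9, page L is evicted.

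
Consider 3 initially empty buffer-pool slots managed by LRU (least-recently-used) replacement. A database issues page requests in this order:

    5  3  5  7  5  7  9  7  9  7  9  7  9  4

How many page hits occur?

9

5 → fault, frames {5}
3 → fault, frames {5,3}
5 → hit
7 → fault, frames {3,5,7}
5 → hit
7 → hit
9 → fault, evict 3, frames {5,7,9}
7 → hit
9 → hit
7 → hit
9 → hit
7 → hit
9 → hit
4 → fault, evict 5, frames {7,9,4}
Hits: 9.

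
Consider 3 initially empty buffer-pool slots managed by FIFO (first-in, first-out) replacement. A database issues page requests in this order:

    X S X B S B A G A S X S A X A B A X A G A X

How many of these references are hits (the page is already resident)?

11

X: miss, frames (X)
S: miss, frames (X S)
X: hit
B: miss, frames (X S B)
S: hit
B: hit
A: miss, evict X, frames (S B A)
G: miss, evict S, frames (B A G)
A: hit
S: miss, evict B, frames (A G S)
X: miss, evict A, frames (G S X)
S: hit
A: miss, evict G, frames (S X A)
X: hit
A: hit
B: miss, evict S, frames (X A B)
A: hit
X: hit
A: hit
G: miss, evict X, frames (A B G)
A: hit
X: miss, evict A, frames (B G X)
Hits: 11.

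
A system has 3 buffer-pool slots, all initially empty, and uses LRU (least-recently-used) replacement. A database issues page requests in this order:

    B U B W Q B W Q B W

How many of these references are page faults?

4

B → miss, frames (B)
U → miss, frames (B U)
B → hit
W → miss, frames (U B W)
Q → miss, evict U, frames (B W Q)
B → hit
W → hit
Q → hit
B → hit
W → hit
Page faults: 4.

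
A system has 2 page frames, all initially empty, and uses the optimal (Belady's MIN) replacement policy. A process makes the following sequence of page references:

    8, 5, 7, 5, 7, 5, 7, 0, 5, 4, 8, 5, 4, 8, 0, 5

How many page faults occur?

9

8: fault, frames {8}
5: fault, frames {8,5}
7: fault, evict 8, frames {5,7}
5: hit
7: hit
5: hit
7: hit
0: fault, evict 7, frames {5,0}
5: hit
4: fault, evict 0, frames {5,4}
8: fault, evict 4, frames {5,8}
5: hit
4: fault, evict 5, frames {8,4}
8: hit
0: fault, evict 4, frames {8,0}
5: fault, evict 0, frames {8,5}
Page faults: 9.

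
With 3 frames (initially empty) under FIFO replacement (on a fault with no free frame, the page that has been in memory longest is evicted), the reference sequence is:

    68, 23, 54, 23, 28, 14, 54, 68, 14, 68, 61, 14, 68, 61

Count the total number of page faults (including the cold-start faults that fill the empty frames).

7

68 → miss, frames [68]
23 → miss, frames [68, 23]
54 → miss, frames [68, 23, 54]
23 → hit
28 → miss, evict 68, frames [23, 54, 28]
14 → miss, evict 23, frames [54, 28, 14]
54 → hit
68 → miss, evict 54, frames [28, 14, 68]
14 → hit
68 → hit
61 → miss, evict 28, frames [14, 68, 61]
14 → hit
68 → hit
61 → hit
Page faults: 7.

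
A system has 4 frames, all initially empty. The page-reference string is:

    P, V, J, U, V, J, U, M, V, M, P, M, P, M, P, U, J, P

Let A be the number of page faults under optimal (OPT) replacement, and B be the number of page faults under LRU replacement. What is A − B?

-1

Under OPT: F F F F . . . F . . . . . . . . F . → 6 faults.
Under LRU: F F F F . . . F . . F . . . . . F . → 7 faults.
A − B = 6 − 7 = -1.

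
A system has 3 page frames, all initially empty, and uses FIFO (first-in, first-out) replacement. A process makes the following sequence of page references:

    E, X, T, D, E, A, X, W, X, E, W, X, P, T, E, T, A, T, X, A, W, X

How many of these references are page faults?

E -> fault, frames (E)
X -> fault, frames (E X)
T -> fault, frames (E X T)
D -> fault, evict E, frames (X T D)
E -> fault, evict X, frames (T D E)
A -> fault, evict T, frames (D E A)
X -> fault, evict D, frames (E A X)
W -> fault, evict E, frames (A X W)
X -> hit
E -> fault, evict A, frames (X W E)
W -> hit
X -> hit
P -> fault, evict X, frames (W E P)
T -> fault, evict W, frames (E P T)
E -> hit
T -> hit
A -> fault, evict E, frames (P T A)
T -> hit
X -> fault, evict P, frames (T A X)
A -> hit
W -> fault, evict T, frames (A X W)
X -> hit
Page faults: 14.

14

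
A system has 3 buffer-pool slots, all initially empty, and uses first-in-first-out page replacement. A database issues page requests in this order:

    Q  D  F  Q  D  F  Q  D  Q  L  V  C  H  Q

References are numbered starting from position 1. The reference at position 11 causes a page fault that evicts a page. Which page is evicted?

D

pos 1: Q -> miss, frames [Q]
pos 2: D -> miss, frames [Q, D]
pos 3: F -> miss, frames [Q, D, F]
pos 4: Q -> hit
pos 5: D -> hit
pos 6: F -> hit
pos 7: Q -> hit
pos 8: D -> hit
pos 9: Q -> hit
pos 10: L -> miss, evict Q, frames [D, F, L]
pos 11: V -> miss, evict D, frames [F, L, V]
At position 11, page D is evicted.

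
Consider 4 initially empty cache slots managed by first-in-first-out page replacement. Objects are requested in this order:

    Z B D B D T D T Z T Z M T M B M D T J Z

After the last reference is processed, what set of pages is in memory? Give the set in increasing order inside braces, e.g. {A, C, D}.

{J, M, T, Z}

Z → miss, frames {Z}
B → miss, frames {Z,B}
D → miss, frames {Z,B,D}
B → hit
D → hit
T → miss, frames {Z,B,D,T}
D → hit
T → hit
Z → hit
T → hit
Z → hit
M → miss, evict Z, frames {B,D,T,M}
T → hit
M → hit
B → hit
M → hit
D → hit
T → hit
J → miss, evict B, frames {D,T,M,J}
Z → miss, evict D, frames {T,M,J,Z}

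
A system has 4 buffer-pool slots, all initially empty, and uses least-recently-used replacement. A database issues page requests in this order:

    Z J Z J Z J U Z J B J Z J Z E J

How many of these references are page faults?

Z → fault, frames [Z]
J → fault, frames [Z, J]
Z → hit
J → hit
Z → hit
J → hit
U → fault, frames [Z, J, U]
Z → hit
J → hit
B → fault, frames [U, Z, J, B]
J → hit
Z → hit
J → hit
Z → hit
E → fault, evict U, frames [B, J, Z, E]
J → hit
Page faults: 5.

5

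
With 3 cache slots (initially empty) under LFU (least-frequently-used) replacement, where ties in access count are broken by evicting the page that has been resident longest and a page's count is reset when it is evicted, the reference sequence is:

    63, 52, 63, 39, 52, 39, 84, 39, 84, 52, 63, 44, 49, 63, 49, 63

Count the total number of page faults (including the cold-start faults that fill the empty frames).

63 → miss, frames [63]
52 → miss, frames [63, 52]
63 → hit
39 → miss, frames [63, 52, 39]
52 → hit
39 → hit
84 → miss, evict 63, frames [52, 39, 84]
39 → hit
84 → hit
52 → hit
63 → miss, evict 84, frames [52, 39, 63]
44 → miss, evict 63, frames [52, 39, 44]
49 → miss, evict 44, frames [52, 39, 49]
63 → miss, evict 49, frames [52, 39, 63]
49 → miss, evict 63, frames [52, 39, 49]
63 → miss, evict 49, frames [52, 39, 63]
Page faults: 10.

10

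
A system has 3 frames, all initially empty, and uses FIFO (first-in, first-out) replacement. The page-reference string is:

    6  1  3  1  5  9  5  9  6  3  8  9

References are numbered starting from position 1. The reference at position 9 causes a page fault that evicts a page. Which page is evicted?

pos 1: 6: fault, frames [6]
pos 2: 1: fault, frames [6, 1]
pos 3: 3: fault, frames [6, 1, 3]
pos 4: 1: hit
pos 5: 5: fault, evict 6, frames [1, 3, 5]
pos 6: 9: fault, evict 1, frames [3, 5, 9]
pos 7: 5: hit
pos 8: 9: hit
pos 9: 6: fault, evict 3, frames [5, 9, 6]
At position 9, page 3 is evicted.

3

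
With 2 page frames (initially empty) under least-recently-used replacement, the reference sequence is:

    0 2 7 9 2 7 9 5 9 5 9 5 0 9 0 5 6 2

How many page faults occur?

13

0 → miss, frames (0)
2 → miss, frames (0 2)
7 → miss, evict 0, frames (2 7)
9 → miss, evict 2, frames (7 9)
2 → miss, evict 7, frames (9 2)
7 → miss, evict 9, frames (2 7)
9 → miss, evict 2, frames (7 9)
5 → miss, evict 7, frames (9 5)
9 → hit
5 → hit
9 → hit
5 → hit
0 → miss, evict 9, frames (5 0)
9 → miss, evict 5, frames (0 9)
0 → hit
5 → miss, evict 9, frames (0 5)
6 → miss, evict 0, frames (5 6)
2 → miss, evict 5, frames (6 2)
Page faults: 13.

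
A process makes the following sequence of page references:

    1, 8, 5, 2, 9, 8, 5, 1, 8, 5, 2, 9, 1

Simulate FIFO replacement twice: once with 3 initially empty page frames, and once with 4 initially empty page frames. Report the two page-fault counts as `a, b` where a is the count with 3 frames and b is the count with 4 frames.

3 frames: F F F F F F F F . . F F . → 10 faults.
4 frames: F F F F F . . F F F F F F → 11 faults.
11 > 10: adding a frame increased faults — Belady's anomaly.

10, 11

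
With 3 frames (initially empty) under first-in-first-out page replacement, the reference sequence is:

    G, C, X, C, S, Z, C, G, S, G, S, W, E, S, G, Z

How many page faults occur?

12

G -> miss, frames (G)
C -> miss, frames (G C)
X -> miss, frames (G C X)
C -> hit
S -> miss, evict G, frames (C X S)
Z -> miss, evict C, frames (X S Z)
C -> miss, evict X, frames (S Z C)
G -> miss, evict S, frames (Z C G)
S -> miss, evict Z, frames (C G S)
G -> hit
S -> hit
W -> miss, evict C, frames (G S W)
E -> miss, evict G, frames (S W E)
S -> hit
G -> miss, evict S, frames (W E G)
Z -> miss, evict W, frames (E G Z)
Page faults: 12.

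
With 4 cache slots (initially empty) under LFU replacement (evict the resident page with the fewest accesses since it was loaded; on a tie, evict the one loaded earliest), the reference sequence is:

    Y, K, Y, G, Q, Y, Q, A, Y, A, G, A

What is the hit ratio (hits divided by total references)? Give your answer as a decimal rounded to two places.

0.58

Y: fault, frames (Y)
K: fault, frames (Y K)
Y: hit
G: fault, frames (Y K G)
Q: fault, frames (Y K G Q)
Y: hit
Q: hit
A: fault, evict K, frames (Y G Q A)
Y: hit
A: hit
G: hit
A: hit
Hits: 7 of 12 references → 7/12 = 0.5833.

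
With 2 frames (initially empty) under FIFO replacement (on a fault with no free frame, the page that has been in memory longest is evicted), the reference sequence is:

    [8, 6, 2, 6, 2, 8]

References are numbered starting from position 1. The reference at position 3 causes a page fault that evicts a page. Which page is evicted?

8

pos 1: 8 -> miss, frames [8]
pos 2: 6 -> miss, frames [8, 6]
pos 3: 2 -> miss, evict 8, frames [6, 2]
At position 3, page 8 is evicted.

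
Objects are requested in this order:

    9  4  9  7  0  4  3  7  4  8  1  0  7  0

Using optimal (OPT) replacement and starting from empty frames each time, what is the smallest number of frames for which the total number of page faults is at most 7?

f=1: 14 faults
f=2: 9 faults
f=3: 8 faults
f=4: 7 faults
f=5: 7 faults
f=6: 7 faults
f=7: 7 faults
Smallest f with faults ≤ 7 is 4.

4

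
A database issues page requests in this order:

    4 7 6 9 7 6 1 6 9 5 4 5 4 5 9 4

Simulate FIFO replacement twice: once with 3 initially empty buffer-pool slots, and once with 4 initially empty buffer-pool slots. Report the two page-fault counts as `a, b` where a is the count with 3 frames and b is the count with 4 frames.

8, 7

3 frames: F F F F . . F . . F F . . . F . → 8 faults.
4 frames: F F F F . . F . . F F . . . . . → 7 faults.
7 < 8: adding a frame reduced faults, as is typical.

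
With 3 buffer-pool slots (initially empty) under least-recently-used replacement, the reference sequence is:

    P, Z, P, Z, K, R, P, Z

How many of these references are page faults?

P → fault, frames (P)
Z → fault, frames (P Z)
P → hit
Z → hit
K → fault, frames (P Z K)
R → fault, evict P, frames (Z K R)
P → fault, evict Z, frames (K R P)
Z → fault, evict K, frames (R P Z)
Page faults: 6.

6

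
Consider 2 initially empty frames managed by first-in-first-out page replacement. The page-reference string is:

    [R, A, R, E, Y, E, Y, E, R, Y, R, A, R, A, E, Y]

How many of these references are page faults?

R → fault, frames [R]
A → fault, frames [R, A]
R → hit
E → fault, evict R, frames [A, E]
Y → fault, evict A, frames [E, Y]
E → hit
Y → hit
E → hit
R → fault, evict E, frames [Y, R]
Y → hit
R → hit
A → fault, evict Y, frames [R, A]
R → hit
A → hit
E → fault, evict R, frames [A, E]
Y → fault, evict A, frames [E, Y]
Page faults: 8.

8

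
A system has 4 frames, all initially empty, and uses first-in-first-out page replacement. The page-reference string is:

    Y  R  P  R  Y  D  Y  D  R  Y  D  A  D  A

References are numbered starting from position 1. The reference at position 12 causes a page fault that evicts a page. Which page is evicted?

Y

pos 1: Y → miss, frames [Y]
pos 2: R → miss, frames [Y, R]
pos 3: P → miss, frames [Y, R, P]
pos 4: R → hit
pos 5: Y → hit
pos 6: D → miss, frames [Y, R, P, D]
pos 7: Y → hit
pos 8: D → hit
pos 9: R → hit
pos 10: Y → hit
pos 11: D → hit
pos 12: A → miss, evict Y, frames [R, P, D, A]
At position 12, page Y is evicted.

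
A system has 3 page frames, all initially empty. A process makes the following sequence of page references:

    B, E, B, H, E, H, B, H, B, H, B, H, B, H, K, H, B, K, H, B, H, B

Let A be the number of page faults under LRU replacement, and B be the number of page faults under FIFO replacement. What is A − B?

-1

Under LRU: F F . F . . . . . . . . . . F . . . . . . . → 4 faults.
Under FIFO: F F . F . . . . . . . . . . F . F . . . . . → 5 faults.
A − B = 4 − 5 = -1.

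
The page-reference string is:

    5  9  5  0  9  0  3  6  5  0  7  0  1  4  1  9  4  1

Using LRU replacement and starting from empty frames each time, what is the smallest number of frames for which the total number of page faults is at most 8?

8

f=1: 18 faults
f=2: 14 faults
f=3: 11 faults
f=4: 10 faults
f=5: 9 faults
f=6: 9 faults
f=7: 9 faults
f=8: 8 faults
Smallest f with faults ≤ 8 is 8.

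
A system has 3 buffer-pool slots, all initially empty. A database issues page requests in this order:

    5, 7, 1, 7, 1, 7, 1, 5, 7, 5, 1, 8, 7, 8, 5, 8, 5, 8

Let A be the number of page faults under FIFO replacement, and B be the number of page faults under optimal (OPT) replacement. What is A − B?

Under FIFO: F F F . . . . . . . . F . . F . . . → 5 faults.
Under OPT: F F F . . . . . . . . F . . . . . . → 4 faults.
A − B = 5 − 4 = 1.

1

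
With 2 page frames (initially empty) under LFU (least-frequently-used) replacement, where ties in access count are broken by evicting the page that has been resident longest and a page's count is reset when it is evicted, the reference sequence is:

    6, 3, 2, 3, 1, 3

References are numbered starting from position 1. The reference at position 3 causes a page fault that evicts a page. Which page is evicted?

6

pos 1: 6 -> miss, frames {6}
pos 2: 3 -> miss, frames {6,3}
pos 3: 2 -> miss, evict 6, frames {3,2}
At position 3, page 6 is evicted.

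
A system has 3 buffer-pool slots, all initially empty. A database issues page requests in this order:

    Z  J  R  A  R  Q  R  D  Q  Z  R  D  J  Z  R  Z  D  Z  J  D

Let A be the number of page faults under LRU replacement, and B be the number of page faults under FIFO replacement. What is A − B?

Under LRU: F F F F . F . F . F F F F F F . F . F . → 14 faults.
Under FIFO: F F F F . F . F . F F . F . . . F F . . → 11 faults.
A − B = 14 − 11 = 3.

3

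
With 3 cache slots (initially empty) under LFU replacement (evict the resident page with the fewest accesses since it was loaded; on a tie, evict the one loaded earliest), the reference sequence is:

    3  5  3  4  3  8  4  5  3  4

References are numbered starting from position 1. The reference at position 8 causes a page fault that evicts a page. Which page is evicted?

pos 1: 3 -> miss, frames {3}
pos 2: 5 -> miss, frames {3,5}
pos 3: 3 -> hit
pos 4: 4 -> miss, frames {3,5,4}
pos 5: 3 -> hit
pos 6: 8 -> miss, evict 5, frames {3,4,8}
pos 7: 4 -> hit
pos 8: 5 -> miss, evict 8, frames {3,4,5}
At position 8, page 8 is evicted.

8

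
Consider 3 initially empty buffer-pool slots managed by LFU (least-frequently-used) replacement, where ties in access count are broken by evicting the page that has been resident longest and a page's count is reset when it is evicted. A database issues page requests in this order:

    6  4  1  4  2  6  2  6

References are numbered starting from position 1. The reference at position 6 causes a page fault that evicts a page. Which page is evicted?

1

pos 1: 6: fault, frames [6]
pos 2: 4: fault, frames [6, 4]
pos 3: 1: fault, frames [6, 4, 1]
pos 4: 4: hit
pos 5: 2: fault, evict 6, frames [4, 1, 2]
pos 6: 6: fault, evict 1, frames [4, 2, 6]
At position 6, page 1 is evicted.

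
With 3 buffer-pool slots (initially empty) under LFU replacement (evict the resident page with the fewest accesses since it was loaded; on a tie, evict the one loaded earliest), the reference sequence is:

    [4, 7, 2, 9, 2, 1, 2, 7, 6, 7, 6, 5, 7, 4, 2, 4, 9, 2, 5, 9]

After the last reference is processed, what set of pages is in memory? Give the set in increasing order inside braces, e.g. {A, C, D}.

4 → miss, frames {4}
7 → miss, frames {4,7}
2 → miss, frames {4,7,2}
9 → miss, evict 4, frames {7,2,9}
2 → hit
1 → miss, evict 7, frames {2,9,1}
2 → hit
7 → miss, evict 9, frames {2,1,7}
6 → miss, evict 1, frames {2,7,6}
7 → hit
6 → hit
5 → miss, evict 7, frames {2,6,5}
7 → miss, evict 5, frames {2,6,7}
4 → miss, evict 7, frames {2,6,4}
2 → hit
4 → hit
9 → miss, evict 6, frames {2,4,9}
2 → hit
5 → miss, evict 9, frames {2,4,5}
9 → miss, evict 5, frames {2,4,9}

{2, 4, 9}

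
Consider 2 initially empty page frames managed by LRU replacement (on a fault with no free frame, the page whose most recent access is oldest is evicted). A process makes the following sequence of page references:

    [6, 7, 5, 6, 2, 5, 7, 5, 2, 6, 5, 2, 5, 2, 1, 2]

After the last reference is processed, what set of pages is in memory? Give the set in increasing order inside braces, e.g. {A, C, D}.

{1, 2}

6: miss, frames {6}
7: miss, frames {6,7}
5: miss, evict 6, frames {7,5}
6: miss, evict 7, frames {5,6}
2: miss, evict 5, frames {6,2}
5: miss, evict 6, frames {2,5}
7: miss, evict 2, frames {5,7}
5: hit
2: miss, evict 7, frames {5,2}
6: miss, evict 5, frames {2,6}
5: miss, evict 2, frames {6,5}
2: miss, evict 6, frames {5,2}
5: hit
2: hit
1: miss, evict 5, frames {2,1}
2: hit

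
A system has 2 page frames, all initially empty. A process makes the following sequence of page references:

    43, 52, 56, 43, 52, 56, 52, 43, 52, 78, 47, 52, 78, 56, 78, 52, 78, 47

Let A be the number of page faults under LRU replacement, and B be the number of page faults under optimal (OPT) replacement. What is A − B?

Under LRU: F F F F F F . F . F F F F F . F . F → 14 faults.
Under OPT: F F F . F . . F . F F . F F . F . F → 11 faults.
A − B = 14 − 11 = 3.

3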